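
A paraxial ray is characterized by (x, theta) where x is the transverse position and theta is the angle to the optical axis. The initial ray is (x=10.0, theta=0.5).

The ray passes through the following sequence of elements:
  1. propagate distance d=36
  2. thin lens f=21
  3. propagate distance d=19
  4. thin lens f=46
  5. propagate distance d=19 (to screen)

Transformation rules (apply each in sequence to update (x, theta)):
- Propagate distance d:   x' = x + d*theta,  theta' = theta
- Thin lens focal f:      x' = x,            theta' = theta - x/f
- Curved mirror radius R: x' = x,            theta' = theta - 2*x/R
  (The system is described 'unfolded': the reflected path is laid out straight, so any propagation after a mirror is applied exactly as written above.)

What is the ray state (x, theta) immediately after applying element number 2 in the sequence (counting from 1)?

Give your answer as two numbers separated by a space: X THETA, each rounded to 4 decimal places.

Answer: 28.0000 -0.8333

Derivation:
Initial: x=10.0000 theta=0.5000
After 1 (propagate distance d=36): x=28.0000 theta=0.5000
After 2 (thin lens f=21): x=28.0000 theta=-5/6 (≈-0.8333)
Rounded to 4 decimal places: x = 28.0000, theta = -0.8333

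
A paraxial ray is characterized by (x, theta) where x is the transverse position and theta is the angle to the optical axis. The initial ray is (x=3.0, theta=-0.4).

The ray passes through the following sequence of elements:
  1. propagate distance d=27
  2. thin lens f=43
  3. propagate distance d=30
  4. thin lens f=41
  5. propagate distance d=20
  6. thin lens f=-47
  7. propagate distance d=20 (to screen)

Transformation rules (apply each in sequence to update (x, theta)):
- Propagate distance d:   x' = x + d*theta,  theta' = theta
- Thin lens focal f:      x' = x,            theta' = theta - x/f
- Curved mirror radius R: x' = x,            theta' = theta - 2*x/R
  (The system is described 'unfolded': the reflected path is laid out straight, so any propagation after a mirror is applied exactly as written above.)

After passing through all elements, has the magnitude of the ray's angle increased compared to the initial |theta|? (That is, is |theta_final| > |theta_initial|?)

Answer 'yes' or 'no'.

Initial: x=3.0000 theta=-0.4000
After 1 (propagate distance d=27): x=-7.8000 theta=-0.4000
After 2 (thin lens f=43): x=-7.8000 theta=-47/215 (≈-0.2186)
After 3 (propagate distance d=30): x=-3087/215 (≈-14.3581) theta=-47/215 (≈-0.2186)
After 4 (thin lens f=41): x=-3087/215 (≈-14.3581) theta=232/1763 (≈0.1316)
After 5 (propagate distance d=20): x=-103367/8815 (≈-11.7263) theta=232/1763 (≈0.1316)
After 6 (thin lens f=-47): x=-103367/8815 (≈-11.7263) theta=-48847/414305 (≈-0.1179)
After 7 (propagate distance d=20 (to screen)): x=-5835189/414305 (≈-14.0843) theta=-48847/414305 (≈-0.1179)
|theta_initial|=0.4000 |theta_final|=48847/414305 (≈0.1179) -> not increased

Answer: no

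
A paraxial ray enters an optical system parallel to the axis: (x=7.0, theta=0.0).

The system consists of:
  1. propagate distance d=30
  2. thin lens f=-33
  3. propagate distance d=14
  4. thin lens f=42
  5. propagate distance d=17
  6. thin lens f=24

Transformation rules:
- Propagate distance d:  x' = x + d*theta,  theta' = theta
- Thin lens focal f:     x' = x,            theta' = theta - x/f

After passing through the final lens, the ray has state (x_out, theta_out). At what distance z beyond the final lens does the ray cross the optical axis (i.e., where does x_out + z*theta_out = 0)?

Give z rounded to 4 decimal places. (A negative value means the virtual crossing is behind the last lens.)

Initial: x=7.0000 theta=0.0000
After 1 (propagate distance d=30): x=7.0000 theta=0.0000
After 2 (thin lens f=-33): x=7.0000 theta=7/33 (≈0.2121)
After 3 (propagate distance d=14): x=329/33 (≈9.9697) theta=7/33 (≈0.2121)
After 4 (thin lens f=42): x=329/33 (≈9.9697) theta=-5/198 (≈-0.0253)
After 5 (propagate distance d=17): x=1889/198 (≈9.5404) theta=-5/198 (≈-0.0253)
After 6 (thin lens f=24): x=1889/198 (≈9.5404) theta=-2009/4752 (≈-0.4228)
z_focus = -x_out/theta_out = -(1889/198)/(-2009/4752) = 45336/2009 ≈ 22.5665
Rounded to 4 decimal places: z = 22.5665

Answer: 22.5665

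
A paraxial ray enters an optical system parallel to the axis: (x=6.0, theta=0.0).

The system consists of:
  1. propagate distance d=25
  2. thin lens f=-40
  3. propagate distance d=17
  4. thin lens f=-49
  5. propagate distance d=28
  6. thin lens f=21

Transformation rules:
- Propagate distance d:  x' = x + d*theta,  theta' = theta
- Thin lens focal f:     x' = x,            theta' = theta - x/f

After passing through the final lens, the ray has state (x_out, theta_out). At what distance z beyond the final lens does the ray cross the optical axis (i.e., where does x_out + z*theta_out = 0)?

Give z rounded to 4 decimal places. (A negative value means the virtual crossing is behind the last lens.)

Answer: 34.2238

Derivation:
Initial: x=6.0000 theta=0.0000
After 1 (propagate distance d=25): x=6.0000 theta=0.0000
After 2 (thin lens f=-40): x=6.0000 theta=0.1500
After 3 (propagate distance d=17): x=8.5500 theta=0.1500
After 4 (thin lens f=-49): x=8.5500 theta=159/490 (≈0.3245)
After 5 (propagate distance d=28): x=2469/140 (≈17.6357) theta=159/490 (≈0.3245)
After 6 (thin lens f=21): x=2469/140 (≈17.6357) theta=-101/196 (≈-0.5153)
z_focus = -x_out/theta_out = -(2469/140)/(-101/196) = 17283/505 ≈ 34.2238
Rounded to 4 decimal places: z = 34.2238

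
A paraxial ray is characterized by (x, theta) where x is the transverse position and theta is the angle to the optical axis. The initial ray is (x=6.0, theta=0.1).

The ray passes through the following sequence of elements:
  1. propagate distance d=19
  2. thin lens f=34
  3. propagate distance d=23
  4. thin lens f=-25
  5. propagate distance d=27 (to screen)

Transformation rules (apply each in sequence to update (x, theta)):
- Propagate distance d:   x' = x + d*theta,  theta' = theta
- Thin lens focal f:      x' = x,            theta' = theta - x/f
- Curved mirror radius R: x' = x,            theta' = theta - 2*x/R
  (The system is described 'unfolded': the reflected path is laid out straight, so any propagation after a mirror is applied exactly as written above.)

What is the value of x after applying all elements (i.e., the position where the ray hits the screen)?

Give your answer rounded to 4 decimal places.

Answer: 6.5267

Derivation:
Initial: x=6.0000 theta=0.1000
After 1 (propagate distance d=19): x=7.9000 theta=0.1000
After 2 (thin lens f=34): x=7.9000 theta=-9/68 (≈-0.1324)
After 3 (propagate distance d=23): x=1651/340 (≈4.8559) theta=-9/68 (≈-0.1324)
After 4 (thin lens f=-25): x=1651/340 (≈4.8559) theta=263/4250 (≈0.0619)
After 5 (propagate distance d=27 (to screen)): x=55477/8500 (≈6.5267) theta=263/4250 (≈0.0619)
Rounded to 4 decimal places: x = 6.5267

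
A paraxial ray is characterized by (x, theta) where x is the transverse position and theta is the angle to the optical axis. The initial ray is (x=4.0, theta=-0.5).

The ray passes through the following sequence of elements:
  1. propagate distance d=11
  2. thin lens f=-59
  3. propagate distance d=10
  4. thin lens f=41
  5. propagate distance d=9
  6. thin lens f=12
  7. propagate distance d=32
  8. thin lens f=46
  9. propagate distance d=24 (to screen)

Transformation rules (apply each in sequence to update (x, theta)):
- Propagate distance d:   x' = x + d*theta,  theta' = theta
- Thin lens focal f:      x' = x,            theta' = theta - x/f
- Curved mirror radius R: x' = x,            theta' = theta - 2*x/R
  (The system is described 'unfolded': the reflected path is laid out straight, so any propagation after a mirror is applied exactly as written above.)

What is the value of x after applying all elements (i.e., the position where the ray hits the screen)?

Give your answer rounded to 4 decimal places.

Answer: 13.7956

Derivation:
Initial: x=4.0000 theta=-0.5000
After 1 (propagate distance d=11): x=-1.5000 theta=-0.5000
After 2 (thin lens f=-59): x=-1.5000 theta=-31/59 (≈-0.5254)
After 3 (propagate distance d=10): x=-797/118 (≈-6.7542) theta=-31/59 (≈-0.5254)
After 4 (thin lens f=41): x=-797/118 (≈-6.7542) theta=-1745/4838 (≈-0.3607)
After 5 (propagate distance d=9): x=-24191/2419 (≈-10.0004) theta=-1745/4838 (≈-0.3607)
After 6 (thin lens f=12): x=-24191/2419 (≈-10.0004) theta=13721/29028 (≈0.4727)
After 7 (propagate distance d=32): x=37195/7257 (≈5.1254) theta=13721/29028 (≈0.4727)
After 8 (thin lens f=46): x=37195/7257 (≈5.1254) theta=241193/667644 (≈0.3613)
After 9 (propagate distance d=24 (to screen)): x=2302643/166911 (≈13.7956) theta=241193/667644 (≈0.3613)
Rounded to 4 decimal places: x = 13.7956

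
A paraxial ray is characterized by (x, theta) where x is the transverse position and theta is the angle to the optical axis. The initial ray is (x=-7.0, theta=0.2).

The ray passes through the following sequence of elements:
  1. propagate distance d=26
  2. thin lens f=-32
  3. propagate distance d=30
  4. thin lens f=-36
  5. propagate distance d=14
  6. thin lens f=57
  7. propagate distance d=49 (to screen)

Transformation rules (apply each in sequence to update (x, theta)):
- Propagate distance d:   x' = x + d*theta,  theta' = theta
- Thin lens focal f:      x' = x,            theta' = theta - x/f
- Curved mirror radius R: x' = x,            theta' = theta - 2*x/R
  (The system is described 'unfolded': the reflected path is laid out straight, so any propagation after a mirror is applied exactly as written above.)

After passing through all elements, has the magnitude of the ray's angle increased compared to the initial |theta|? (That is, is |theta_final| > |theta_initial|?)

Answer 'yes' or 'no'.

Answer: no

Derivation:
Initial: x=-7.0000 theta=0.2000
After 1 (propagate distance d=26): x=-1.8000 theta=0.2000
After 2 (thin lens f=-32): x=-1.8000 theta=23/160 (≈0.1438)
After 3 (propagate distance d=30): x=2.5125 theta=23/160 (≈0.1438)
After 4 (thin lens f=-36): x=2.5125 theta=41/192 (≈0.2135)
After 5 (propagate distance d=14): x=2641/480 (≈5.5021) theta=41/192 (≈0.2135)
After 6 (thin lens f=57): x=2641/480 (≈5.5021) theta=337/2880 (≈0.1170)
After 7 (propagate distance d=49 (to screen)): x=32359/2880 (≈11.2358) theta=337/2880 (≈0.1170)
|theta_initial|=0.2000 |theta_final|=337/2880 (≈0.1170) -> not increased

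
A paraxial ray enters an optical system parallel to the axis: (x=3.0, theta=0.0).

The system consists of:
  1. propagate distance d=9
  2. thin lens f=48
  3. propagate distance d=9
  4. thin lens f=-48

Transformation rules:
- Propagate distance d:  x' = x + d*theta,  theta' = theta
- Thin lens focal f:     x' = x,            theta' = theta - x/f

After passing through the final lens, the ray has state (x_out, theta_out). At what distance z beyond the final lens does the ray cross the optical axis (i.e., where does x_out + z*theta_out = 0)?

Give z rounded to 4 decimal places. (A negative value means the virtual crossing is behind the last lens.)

Answer: 208.0000

Derivation:
Initial: x=3.0000 theta=0.0000
After 1 (propagate distance d=9): x=3.0000 theta=0.0000
After 2 (thin lens f=48): x=3.0000 theta=-0.0625
After 3 (propagate distance d=9): x=2.4375 theta=-0.0625
After 4 (thin lens f=-48): x=2.4375 theta=-3/256 (≈-0.0117)
z_focus = -x_out/theta_out = -(2.4375)/(-3/256) = 208.0000
Rounded to 4 decimal places: z = 208.0000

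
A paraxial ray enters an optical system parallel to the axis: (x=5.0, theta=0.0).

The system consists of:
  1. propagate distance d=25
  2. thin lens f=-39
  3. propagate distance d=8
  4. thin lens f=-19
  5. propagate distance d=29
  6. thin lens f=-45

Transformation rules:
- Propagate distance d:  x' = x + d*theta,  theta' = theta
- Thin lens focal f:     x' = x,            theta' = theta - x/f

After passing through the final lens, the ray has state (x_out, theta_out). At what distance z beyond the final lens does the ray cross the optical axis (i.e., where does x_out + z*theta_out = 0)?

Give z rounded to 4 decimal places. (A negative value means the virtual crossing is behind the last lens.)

Initial: x=5.0000 theta=0.0000
After 1 (propagate distance d=25): x=5.0000 theta=0.0000
After 2 (thin lens f=-39): x=5.0000 theta=5/39 (≈0.1282)
After 3 (propagate distance d=8): x=235/39 (≈6.0256) theta=5/39 (≈0.1282)
After 4 (thin lens f=-19): x=235/39 (≈6.0256) theta=110/247 (≈0.4453)
After 5 (propagate distance d=29): x=14035/741 (≈18.9406) theta=110/247 (≈0.4453)
After 6 (thin lens f=-45): x=14035/741 (≈18.9406) theta=5777/6669 (≈0.8662)
z_focus = -x_out/theta_out = -(14035/741)/(5777/6669) = -126315/5777 ≈ -21.8652
Rounded to 4 decimal places: z = -21.8652

Answer: -21.8652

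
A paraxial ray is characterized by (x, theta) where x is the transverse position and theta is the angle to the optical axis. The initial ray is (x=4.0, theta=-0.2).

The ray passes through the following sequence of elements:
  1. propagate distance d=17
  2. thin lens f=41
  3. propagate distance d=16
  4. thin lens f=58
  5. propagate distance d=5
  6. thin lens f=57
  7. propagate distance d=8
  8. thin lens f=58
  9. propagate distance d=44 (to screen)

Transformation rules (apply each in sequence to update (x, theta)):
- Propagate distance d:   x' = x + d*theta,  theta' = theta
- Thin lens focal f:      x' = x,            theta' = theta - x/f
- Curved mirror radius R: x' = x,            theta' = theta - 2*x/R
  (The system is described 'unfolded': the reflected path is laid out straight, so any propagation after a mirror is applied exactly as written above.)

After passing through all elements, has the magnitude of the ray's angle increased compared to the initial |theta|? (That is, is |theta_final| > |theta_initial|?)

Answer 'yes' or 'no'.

Initial: x=4.0000 theta=-0.2000
After 1 (propagate distance d=17): x=0.6000 theta=-0.2000
After 2 (thin lens f=41): x=0.6000 theta=-44/205 (≈-0.2146)
After 3 (propagate distance d=16): x=-581/205 (≈-2.8341) theta=-44/205 (≈-0.2146)
After 4 (thin lens f=58): x=-581/205 (≈-2.8341) theta=-1971/11890 (≈-0.1658)
After 5 (propagate distance d=5): x=-43553/11890 (≈-3.6630) theta=-1971/11890 (≈-0.1658)
After 6 (thin lens f=57): x=-43553/11890 (≈-3.6630) theta=-34397/338865 (≈-0.1015)
After 7 (propagate distance d=8): x=-3032873/677730 (≈-4.4750) theta=-34397/338865 (≈-0.1015)
After 8 (thin lens f=58): x=-3032873/677730 (≈-4.4750) theta=-957179/39308340 (≈-0.0244)
After 9 (propagate distance d=44 (to screen)): x=-7267417/1310278 (≈-5.5465) theta=-957179/39308340 (≈-0.0244)
|theta_initial|=0.2000 |theta_final|=957179/39308340 (≈0.0244) -> not increased

Answer: no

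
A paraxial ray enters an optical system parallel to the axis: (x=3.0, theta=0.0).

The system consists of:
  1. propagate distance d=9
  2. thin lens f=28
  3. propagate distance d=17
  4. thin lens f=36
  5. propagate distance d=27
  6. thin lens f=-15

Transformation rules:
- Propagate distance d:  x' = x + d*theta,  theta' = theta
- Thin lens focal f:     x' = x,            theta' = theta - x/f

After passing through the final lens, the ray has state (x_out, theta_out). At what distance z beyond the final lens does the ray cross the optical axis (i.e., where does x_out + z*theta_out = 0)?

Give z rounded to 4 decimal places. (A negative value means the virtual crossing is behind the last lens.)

Initial: x=3.0000 theta=0.0000
After 1 (propagate distance d=9): x=3.0000 theta=0.0000
After 2 (thin lens f=28): x=3.0000 theta=-3/28 (≈-0.1071)
After 3 (propagate distance d=17): x=33/28 (≈1.1786) theta=-3/28 (≈-0.1071)
After 4 (thin lens f=36): x=33/28 (≈1.1786) theta=-47/336 (≈-0.1399)
After 5 (propagate distance d=27): x=-291/112 (≈-2.5982) theta=-47/336 (≈-0.1399)
After 6 (thin lens f=-15): x=-291/112 (≈-2.5982) theta=-263/840 (≈-0.3131)
z_focus = -x_out/theta_out = -(-291/112)/(-263/840) = -4365/526 ≈ -8.2985
Rounded to 4 decimal places: z = -8.2985

Answer: -8.2985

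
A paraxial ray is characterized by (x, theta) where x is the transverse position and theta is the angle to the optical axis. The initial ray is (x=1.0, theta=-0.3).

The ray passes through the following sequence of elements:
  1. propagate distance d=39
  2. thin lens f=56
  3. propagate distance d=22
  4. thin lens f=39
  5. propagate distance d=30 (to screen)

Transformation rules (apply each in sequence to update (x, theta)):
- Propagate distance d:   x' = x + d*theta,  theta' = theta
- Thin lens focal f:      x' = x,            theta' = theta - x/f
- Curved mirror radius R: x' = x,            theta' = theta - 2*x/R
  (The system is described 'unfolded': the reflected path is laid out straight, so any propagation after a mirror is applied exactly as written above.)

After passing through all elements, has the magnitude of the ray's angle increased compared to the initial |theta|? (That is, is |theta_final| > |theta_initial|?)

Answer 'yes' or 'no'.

Initial: x=1.0000 theta=-0.3000
After 1 (propagate distance d=39): x=-10.7000 theta=-0.3000
After 2 (thin lens f=56): x=-10.7000 theta=-61/560 (≈-0.1089)
After 3 (propagate distance d=22): x=-3667/280 (≈-13.0964) theta=-61/560 (≈-0.1089)
After 4 (thin lens f=39): x=-3667/280 (≈-13.0964) theta=991/4368 (≈0.2269)
After 5 (propagate distance d=30 (to screen)): x=-2862/455 (≈-6.2901) theta=991/4368 (≈0.2269)
|theta_initial|=0.3000 |theta_final|=991/4368 (≈0.2269) -> not increased

Answer: no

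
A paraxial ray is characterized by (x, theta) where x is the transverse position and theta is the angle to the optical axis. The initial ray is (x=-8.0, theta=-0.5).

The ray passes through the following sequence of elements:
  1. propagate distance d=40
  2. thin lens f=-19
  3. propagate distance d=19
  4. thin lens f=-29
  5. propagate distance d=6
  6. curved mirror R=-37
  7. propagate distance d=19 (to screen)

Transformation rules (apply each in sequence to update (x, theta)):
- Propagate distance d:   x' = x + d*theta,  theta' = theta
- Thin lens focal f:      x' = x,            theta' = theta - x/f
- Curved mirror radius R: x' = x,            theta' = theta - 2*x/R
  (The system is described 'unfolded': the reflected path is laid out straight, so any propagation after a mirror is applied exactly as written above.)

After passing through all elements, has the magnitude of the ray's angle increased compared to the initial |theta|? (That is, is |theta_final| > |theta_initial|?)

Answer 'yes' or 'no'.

Answer: yes

Derivation:
Initial: x=-8.0000 theta=-0.5000
After 1 (propagate distance d=40): x=-28.0000 theta=-0.5000
After 2 (thin lens f=-19): x=-28.0000 theta=-75/38 (≈-1.9737)
After 3 (propagate distance d=19): x=-65.5000 theta=-75/38 (≈-1.9737)
After 4 (thin lens f=-29): x=-65.5000 theta=-2332/551 (≈-4.2323)
After 5 (propagate distance d=6): x=-100165/1102 (≈-90.8938) theta=-2332/551 (≈-4.2323)
After 6 (curved mirror R=-37): x=-100165/1102 (≈-90.8938) theta=-186449/20387 (≈-9.1455)
After 7 (propagate distance d=19 (to screen)): x=-10791167/40774 (≈-264.6580) theta=-186449/20387 (≈-9.1455)
|theta_initial|=0.5000 |theta_final|=186449/20387 (≈9.1455) -> increased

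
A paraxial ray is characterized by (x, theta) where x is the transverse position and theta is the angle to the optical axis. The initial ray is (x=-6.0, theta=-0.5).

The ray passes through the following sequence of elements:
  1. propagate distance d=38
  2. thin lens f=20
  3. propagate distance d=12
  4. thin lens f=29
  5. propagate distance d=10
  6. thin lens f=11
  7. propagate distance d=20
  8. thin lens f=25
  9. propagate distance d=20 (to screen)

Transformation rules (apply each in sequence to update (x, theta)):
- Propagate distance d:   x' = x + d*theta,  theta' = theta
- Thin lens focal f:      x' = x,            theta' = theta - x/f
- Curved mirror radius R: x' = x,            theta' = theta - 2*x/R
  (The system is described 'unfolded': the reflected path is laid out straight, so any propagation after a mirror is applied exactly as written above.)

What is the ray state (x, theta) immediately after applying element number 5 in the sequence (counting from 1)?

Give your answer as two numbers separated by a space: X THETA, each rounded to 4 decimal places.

Answer: -2.9828 1.3017

Derivation:
Initial: x=-6.0000 theta=-0.5000
After 1 (propagate distance d=38): x=-25.0000 theta=-0.5000
After 2 (thin lens f=20): x=-25.0000 theta=0.7500
After 3 (propagate distance d=12): x=-16.0000 theta=0.7500
After 4 (thin lens f=29): x=-16.0000 theta=151/116 (≈1.3017)
After 5 (propagate distance d=10): x=-173/58 (≈-2.9828) theta=151/116 (≈1.3017)
Rounded to 4 decimal places: x = -2.9828, theta = 1.3017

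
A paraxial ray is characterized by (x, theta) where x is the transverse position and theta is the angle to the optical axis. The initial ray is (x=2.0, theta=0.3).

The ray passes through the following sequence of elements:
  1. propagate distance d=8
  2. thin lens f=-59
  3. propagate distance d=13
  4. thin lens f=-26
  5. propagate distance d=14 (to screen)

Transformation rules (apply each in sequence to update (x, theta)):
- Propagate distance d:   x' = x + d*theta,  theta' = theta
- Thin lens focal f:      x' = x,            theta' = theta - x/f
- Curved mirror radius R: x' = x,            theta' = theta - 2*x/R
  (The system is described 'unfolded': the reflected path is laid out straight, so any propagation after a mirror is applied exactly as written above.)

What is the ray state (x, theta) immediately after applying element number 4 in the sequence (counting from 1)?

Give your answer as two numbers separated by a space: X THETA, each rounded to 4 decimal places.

Initial: x=2.0000 theta=0.3000
After 1 (propagate distance d=8): x=4.4000 theta=0.3000
After 2 (thin lens f=-59): x=4.4000 theta=221/590 (≈0.3746)
After 3 (propagate distance d=13): x=5469/590 (≈9.2695) theta=221/590 (≈0.3746)
After 4 (thin lens f=-26): x=5469/590 (≈9.2695) theta=2243/3068 (≈0.7311)
Rounded to 4 decimal places: x = 9.2695, theta = 0.7311

Answer: 9.2695 0.7311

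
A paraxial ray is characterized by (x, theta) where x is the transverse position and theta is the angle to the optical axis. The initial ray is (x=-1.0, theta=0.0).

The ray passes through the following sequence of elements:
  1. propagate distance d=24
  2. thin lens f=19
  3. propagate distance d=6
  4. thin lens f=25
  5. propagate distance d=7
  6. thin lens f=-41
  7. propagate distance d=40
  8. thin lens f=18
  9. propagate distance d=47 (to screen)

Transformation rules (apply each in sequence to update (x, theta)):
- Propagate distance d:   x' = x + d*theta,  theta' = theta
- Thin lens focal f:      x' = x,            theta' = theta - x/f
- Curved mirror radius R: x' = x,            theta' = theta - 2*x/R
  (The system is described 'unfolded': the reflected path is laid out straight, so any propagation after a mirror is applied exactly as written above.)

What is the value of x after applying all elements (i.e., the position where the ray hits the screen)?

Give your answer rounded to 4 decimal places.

Answer: -1.1426

Derivation:
Initial: x=-1.0000 theta=0.0000
After 1 (propagate distance d=24): x=-1.0000 theta=0.0000
After 2 (thin lens f=19): x=-1.0000 theta=1/19 (≈0.0526)
After 3 (propagate distance d=6): x=-13/19 (≈-0.6842) theta=1/19 (≈0.0526)
After 4 (thin lens f=25): x=-13/19 (≈-0.6842) theta=0.0800
After 5 (propagate distance d=7): x=-59/475 (≈-0.1242) theta=0.0800
After 6 (thin lens f=-41): x=-59/475 (≈-0.1242) theta=1499/19475 (≈0.0770)
After 7 (propagate distance d=40): x=57541/19475 (≈2.9546) theta=1499/19475 (≈0.0770)
After 8 (thin lens f=18): x=57541/19475 (≈2.9546) theta=-30559/350550 (≈-0.0872)
After 9 (propagate distance d=47 (to screen)): x=-80107/70110 (≈-1.1426) theta=-30559/350550 (≈-0.0872)
Rounded to 4 decimal places: x = -1.1426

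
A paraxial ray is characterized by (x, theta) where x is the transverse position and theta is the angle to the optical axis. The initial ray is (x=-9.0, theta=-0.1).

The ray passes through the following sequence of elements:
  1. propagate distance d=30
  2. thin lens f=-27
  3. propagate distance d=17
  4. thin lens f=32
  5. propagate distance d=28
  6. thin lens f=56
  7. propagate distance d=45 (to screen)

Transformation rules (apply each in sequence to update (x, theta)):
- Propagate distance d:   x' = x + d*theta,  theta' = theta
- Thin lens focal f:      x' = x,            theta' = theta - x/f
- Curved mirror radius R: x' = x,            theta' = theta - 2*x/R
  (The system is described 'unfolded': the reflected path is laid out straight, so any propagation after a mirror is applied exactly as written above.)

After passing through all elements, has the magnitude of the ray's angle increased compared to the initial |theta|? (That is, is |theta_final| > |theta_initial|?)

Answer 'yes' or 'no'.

Initial: x=-9.0000 theta=-0.1000
After 1 (propagate distance d=30): x=-12.0000 theta=-0.1000
After 2 (thin lens f=-27): x=-12.0000 theta=-49/90 (≈-0.5444)
After 3 (propagate distance d=17): x=-1913/90 (≈-21.2556) theta=-49/90 (≈-0.5444)
After 4 (thin lens f=32): x=-1913/90 (≈-21.2556) theta=23/192 (≈0.1198)
After 5 (propagate distance d=28): x=-12889/720 (≈-17.9014) theta=23/192 (≈0.1198)
After 6 (thin lens f=56): x=-12889/720 (≈-17.9014) theta=17719/40320 (≈0.4395)
After 7 (propagate distance d=45 (to screen)): x=75571/40320 (≈1.8743) theta=17719/40320 (≈0.4395)
|theta_initial|=0.1000 |theta_final|=17719/40320 (≈0.4395) -> increased

Answer: yes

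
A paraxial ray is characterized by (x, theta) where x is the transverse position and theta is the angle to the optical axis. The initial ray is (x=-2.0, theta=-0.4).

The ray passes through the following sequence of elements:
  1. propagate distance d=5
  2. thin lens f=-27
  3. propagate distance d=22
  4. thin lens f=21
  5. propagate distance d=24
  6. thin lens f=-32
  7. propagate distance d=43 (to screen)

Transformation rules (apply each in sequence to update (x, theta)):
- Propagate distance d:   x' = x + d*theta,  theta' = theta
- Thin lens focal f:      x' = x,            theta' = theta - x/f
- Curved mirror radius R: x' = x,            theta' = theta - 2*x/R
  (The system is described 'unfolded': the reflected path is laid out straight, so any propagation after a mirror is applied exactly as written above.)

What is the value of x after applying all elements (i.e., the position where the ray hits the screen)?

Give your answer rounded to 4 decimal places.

Answer: -16.1435

Derivation:
Initial: x=-2.0000 theta=-0.4000
After 1 (propagate distance d=5): x=-4.0000 theta=-0.4000
After 2 (thin lens f=-27): x=-4.0000 theta=-74/135 (≈-0.5481)
After 3 (propagate distance d=22): x=-2168/135 (≈-16.0593) theta=-74/135 (≈-0.5481)
After 4 (thin lens f=21): x=-2168/135 (≈-16.0593) theta=614/2835 (≈0.2166)
After 5 (propagate distance d=24): x=-10264/945 (≈-10.8614) theta=614/2835 (≈0.2166)
After 6 (thin lens f=-32): x=-10264/945 (≈-10.8614) theta=-199/1620 (≈-0.1228)
After 7 (propagate distance d=43 (to screen)): x=-183067/11340 (≈-16.1435) theta=-199/1620 (≈-0.1228)
Rounded to 4 decimal places: x = -16.1435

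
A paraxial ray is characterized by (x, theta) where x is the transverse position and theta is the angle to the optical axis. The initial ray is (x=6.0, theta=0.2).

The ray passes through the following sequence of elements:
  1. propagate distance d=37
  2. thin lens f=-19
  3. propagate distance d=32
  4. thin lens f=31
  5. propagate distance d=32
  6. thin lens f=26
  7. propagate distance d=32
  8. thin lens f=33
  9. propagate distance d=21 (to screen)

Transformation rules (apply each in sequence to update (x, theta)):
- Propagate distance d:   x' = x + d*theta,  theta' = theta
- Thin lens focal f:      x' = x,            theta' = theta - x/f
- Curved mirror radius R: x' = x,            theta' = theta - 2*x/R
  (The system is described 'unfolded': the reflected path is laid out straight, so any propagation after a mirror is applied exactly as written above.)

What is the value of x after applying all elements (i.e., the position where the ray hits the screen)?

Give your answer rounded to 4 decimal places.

Initial: x=6.0000 theta=0.2000
After 1 (propagate distance d=37): x=13.4000 theta=0.2000
After 2 (thin lens f=-19): x=13.4000 theta=86/95 (≈0.9053)
After 3 (propagate distance d=32): x=805/19 (≈42.3684) theta=86/95 (≈0.9053)
After 4 (thin lens f=31): x=805/19 (≈42.3684) theta=-1359/2945 (≈-0.4615)
After 5 (propagate distance d=32): x=81287/2945 (≈27.6017) theta=-1359/2945 (≈-0.4615)
After 6 (thin lens f=26): x=81287/2945 (≈27.6017) theta=-116621/76570 (≈-1.5231)
After 7 (propagate distance d=32): x=-161841/7657 (≈-21.1363) theta=-116621/76570 (≈-1.5231)
After 8 (thin lens f=33): x=-161841/7657 (≈-21.1363) theta=-743361/842270 (≈-0.8826)
After 9 (propagate distance d=21 (to screen)): x=-33413091/842270 (≈-39.6703) theta=-743361/842270 (≈-0.8826)
Rounded to 4 decimal places: x = -39.6703

Answer: -39.6703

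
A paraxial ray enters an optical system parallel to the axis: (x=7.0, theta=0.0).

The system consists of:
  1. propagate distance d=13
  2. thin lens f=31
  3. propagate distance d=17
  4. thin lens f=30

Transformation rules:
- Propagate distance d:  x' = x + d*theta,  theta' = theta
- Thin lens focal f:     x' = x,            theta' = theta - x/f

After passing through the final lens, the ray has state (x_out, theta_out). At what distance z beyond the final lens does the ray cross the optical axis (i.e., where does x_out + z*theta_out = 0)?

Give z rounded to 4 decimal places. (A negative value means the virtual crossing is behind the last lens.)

Initial: x=7.0000 theta=0.0000
After 1 (propagate distance d=13): x=7.0000 theta=0.0000
After 2 (thin lens f=31): x=7.0000 theta=-7/31 (≈-0.2258)
After 3 (propagate distance d=17): x=98/31 (≈3.1613) theta=-7/31 (≈-0.2258)
After 4 (thin lens f=30): x=98/31 (≈3.1613) theta=-154/465 (≈-0.3312)
z_focus = -x_out/theta_out = -(98/31)/(-154/465) = 105/11 ≈ 9.5455
Rounded to 4 decimal places: z = 9.5455

Answer: 9.5455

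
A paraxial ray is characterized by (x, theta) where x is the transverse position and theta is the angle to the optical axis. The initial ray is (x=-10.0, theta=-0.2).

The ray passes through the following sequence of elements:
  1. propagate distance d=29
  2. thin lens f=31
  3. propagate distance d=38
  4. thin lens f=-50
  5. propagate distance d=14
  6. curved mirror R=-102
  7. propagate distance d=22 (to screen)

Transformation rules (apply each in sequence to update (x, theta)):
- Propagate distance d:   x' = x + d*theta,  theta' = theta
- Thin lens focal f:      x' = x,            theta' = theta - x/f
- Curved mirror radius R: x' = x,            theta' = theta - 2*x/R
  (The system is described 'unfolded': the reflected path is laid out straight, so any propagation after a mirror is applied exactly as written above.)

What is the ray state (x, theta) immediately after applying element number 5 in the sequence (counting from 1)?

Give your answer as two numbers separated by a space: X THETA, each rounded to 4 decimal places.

Answer: -0.8258 0.2290

Derivation:
Initial: x=-10.0000 theta=-0.2000
After 1 (propagate distance d=29): x=-15.8000 theta=-0.2000
After 2 (thin lens f=31): x=-15.8000 theta=48/155 (≈0.3097)
After 3 (propagate distance d=38): x=-125/31 (≈-4.0323) theta=48/155 (≈0.3097)
After 4 (thin lens f=-50): x=-125/31 (≈-4.0323) theta=71/310 (≈0.2290)
After 5 (propagate distance d=14): x=-128/155 (≈-0.8258) theta=71/310 (≈0.2290)
Rounded to 4 decimal places: x = -0.8258, theta = 0.2290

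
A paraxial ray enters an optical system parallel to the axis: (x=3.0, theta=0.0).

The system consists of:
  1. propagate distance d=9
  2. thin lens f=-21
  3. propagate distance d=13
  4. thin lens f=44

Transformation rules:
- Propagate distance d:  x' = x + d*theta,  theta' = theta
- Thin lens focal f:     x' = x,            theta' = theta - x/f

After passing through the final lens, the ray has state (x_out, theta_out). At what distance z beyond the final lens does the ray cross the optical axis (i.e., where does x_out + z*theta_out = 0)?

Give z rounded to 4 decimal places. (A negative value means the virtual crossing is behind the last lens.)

Answer: -149.6000

Derivation:
Initial: x=3.0000 theta=0.0000
After 1 (propagate distance d=9): x=3.0000 theta=0.0000
After 2 (thin lens f=-21): x=3.0000 theta=1/7 (≈0.1429)
After 3 (propagate distance d=13): x=34/7 (≈4.8571) theta=1/7 (≈0.1429)
After 4 (thin lens f=44): x=34/7 (≈4.8571) theta=5/154 (≈0.0325)
z_focus = -x_out/theta_out = -(34/7)/(5/154) = -149.6000
Rounded to 4 decimal places: z = -149.6000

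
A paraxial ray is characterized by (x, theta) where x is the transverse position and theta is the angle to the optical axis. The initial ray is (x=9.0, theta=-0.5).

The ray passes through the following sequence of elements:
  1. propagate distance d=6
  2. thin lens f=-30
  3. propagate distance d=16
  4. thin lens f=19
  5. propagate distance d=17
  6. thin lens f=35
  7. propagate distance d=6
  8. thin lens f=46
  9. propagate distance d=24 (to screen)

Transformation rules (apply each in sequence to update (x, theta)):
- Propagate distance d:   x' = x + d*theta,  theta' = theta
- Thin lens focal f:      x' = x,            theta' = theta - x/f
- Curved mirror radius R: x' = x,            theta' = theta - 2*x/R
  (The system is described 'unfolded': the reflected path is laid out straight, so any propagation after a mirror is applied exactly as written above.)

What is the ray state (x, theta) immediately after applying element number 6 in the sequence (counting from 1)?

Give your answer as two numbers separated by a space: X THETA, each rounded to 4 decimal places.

Answer: -4.9737 -0.2211

Derivation:
Initial: x=9.0000 theta=-0.5000
After 1 (propagate distance d=6): x=6.0000 theta=-0.5000
After 2 (thin lens f=-30): x=6.0000 theta=-0.3000
After 3 (propagate distance d=16): x=1.2000 theta=-0.3000
After 4 (thin lens f=19): x=1.2000 theta=-69/190 (≈-0.3632)
After 5 (propagate distance d=17): x=-189/38 (≈-4.9737) theta=-69/190 (≈-0.3632)
After 6 (thin lens f=35): x=-189/38 (≈-4.9737) theta=-21/95 (≈-0.2211)
Rounded to 4 decimal places: x = -4.9737, theta = -0.2211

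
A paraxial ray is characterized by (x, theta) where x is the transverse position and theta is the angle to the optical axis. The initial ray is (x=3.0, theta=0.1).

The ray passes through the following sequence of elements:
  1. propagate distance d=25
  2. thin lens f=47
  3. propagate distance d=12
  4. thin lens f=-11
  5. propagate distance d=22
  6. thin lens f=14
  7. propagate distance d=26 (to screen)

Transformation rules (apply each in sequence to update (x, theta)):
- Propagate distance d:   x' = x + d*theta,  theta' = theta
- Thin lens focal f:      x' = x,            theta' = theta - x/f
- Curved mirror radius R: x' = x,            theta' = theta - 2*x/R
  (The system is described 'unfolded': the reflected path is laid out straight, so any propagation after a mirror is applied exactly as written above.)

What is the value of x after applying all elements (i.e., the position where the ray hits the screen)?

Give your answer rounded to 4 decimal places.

Answer: -1.2220

Derivation:
Initial: x=3.0000 theta=0.1000
After 1 (propagate distance d=25): x=5.5000 theta=0.1000
After 2 (thin lens f=47): x=5.5000 theta=-4/235 (≈-0.0170)
After 3 (propagate distance d=12): x=2489/470 (≈5.2957) theta=-4/235 (≈-0.0170)
After 4 (thin lens f=-11): x=2489/470 (≈5.2957) theta=2401/5170 (≈0.4644)
After 5 (propagate distance d=22): x=7291/470 (≈15.5128) theta=2401/5170 (≈0.4644)
After 6 (thin lens f=14): x=7291/470 (≈15.5128) theta=-46587/72380 (≈-0.6436)
After 7 (propagate distance d=26 (to screen)): x=-22112/18095 (≈-1.2220) theta=-46587/72380 (≈-0.6436)
Rounded to 4 decimal places: x = -1.2220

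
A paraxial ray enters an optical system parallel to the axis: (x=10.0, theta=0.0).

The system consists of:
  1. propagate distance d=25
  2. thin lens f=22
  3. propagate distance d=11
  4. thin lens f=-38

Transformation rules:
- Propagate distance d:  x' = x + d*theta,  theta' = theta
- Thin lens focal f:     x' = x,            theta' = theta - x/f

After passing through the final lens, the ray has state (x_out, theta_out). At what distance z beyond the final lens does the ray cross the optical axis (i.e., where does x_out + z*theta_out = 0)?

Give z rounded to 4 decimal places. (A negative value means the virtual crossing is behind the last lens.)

Initial: x=10.0000 theta=0.0000
After 1 (propagate distance d=25): x=10.0000 theta=0.0000
After 2 (thin lens f=22): x=10.0000 theta=-5/11 (≈-0.4545)
After 3 (propagate distance d=11): x=5.0000 theta=-5/11 (≈-0.4545)
After 4 (thin lens f=-38): x=5.0000 theta=-135/418 (≈-0.3230)
z_focus = -x_out/theta_out = -(5.0000)/(-135/418) = 418/27 ≈ 15.4815
Rounded to 4 decimal places: z = 15.4815

Answer: 15.4815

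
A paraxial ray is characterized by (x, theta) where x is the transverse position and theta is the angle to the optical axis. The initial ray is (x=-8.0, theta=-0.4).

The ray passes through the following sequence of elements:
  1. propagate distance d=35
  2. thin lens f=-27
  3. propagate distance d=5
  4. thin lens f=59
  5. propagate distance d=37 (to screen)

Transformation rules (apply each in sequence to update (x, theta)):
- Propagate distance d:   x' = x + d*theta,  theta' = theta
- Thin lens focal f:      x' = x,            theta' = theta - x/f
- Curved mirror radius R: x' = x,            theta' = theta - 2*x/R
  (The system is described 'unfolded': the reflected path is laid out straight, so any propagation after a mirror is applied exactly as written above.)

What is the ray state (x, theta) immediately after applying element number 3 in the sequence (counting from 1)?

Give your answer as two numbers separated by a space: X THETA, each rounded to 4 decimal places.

Answer: -28.0741 -1.2148

Derivation:
Initial: x=-8.0000 theta=-0.4000
After 1 (propagate distance d=35): x=-22.0000 theta=-0.4000
After 2 (thin lens f=-27): x=-22.0000 theta=-164/135 (≈-1.2148)
After 3 (propagate distance d=5): x=-758/27 (≈-28.0741) theta=-164/135 (≈-1.2148)
Rounded to 4 decimal places: x = -28.0741, theta = -1.2148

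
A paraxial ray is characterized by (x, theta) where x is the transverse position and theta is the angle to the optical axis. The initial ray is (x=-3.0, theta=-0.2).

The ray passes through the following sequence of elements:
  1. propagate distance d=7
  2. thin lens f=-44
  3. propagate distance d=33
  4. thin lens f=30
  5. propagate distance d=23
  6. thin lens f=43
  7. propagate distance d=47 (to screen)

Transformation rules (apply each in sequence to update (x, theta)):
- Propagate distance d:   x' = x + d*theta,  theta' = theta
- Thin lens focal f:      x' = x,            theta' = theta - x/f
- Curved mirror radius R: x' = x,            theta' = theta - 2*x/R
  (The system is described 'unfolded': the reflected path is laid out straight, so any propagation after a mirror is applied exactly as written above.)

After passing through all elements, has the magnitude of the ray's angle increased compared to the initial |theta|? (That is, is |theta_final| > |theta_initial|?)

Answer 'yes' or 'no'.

Answer: yes

Derivation:
Initial: x=-3.0000 theta=-0.2000
After 1 (propagate distance d=7): x=-4.4000 theta=-0.2000
After 2 (thin lens f=-44): x=-4.4000 theta=-0.3000
After 3 (propagate distance d=33): x=-14.3000 theta=-0.3000
After 4 (thin lens f=30): x=-14.3000 theta=53/300 (≈0.1767)
After 5 (propagate distance d=23): x=-3071/300 (≈-10.2367) theta=53/300 (≈0.1767)
After 6 (thin lens f=43): x=-3071/300 (≈-10.2367) theta=107/258 (≈0.4147)
After 7 (propagate distance d=47 (to screen)): x=39799/4300 (≈9.2556) theta=107/258 (≈0.4147)
|theta_initial|=0.2000 |theta_final|=107/258 (≈0.4147) -> increased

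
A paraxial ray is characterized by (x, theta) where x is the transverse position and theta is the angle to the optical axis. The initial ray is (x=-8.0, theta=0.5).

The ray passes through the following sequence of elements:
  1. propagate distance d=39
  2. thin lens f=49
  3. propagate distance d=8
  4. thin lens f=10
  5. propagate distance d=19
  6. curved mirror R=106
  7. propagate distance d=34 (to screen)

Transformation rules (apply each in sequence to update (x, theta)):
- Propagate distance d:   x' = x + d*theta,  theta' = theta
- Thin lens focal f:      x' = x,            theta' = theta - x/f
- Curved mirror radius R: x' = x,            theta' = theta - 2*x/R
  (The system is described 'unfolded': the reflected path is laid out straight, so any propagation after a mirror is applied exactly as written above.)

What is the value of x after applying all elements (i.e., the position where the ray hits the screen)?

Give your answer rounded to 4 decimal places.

Answer: -39.8840

Derivation:
Initial: x=-8.0000 theta=0.5000
After 1 (propagate distance d=39): x=11.5000 theta=0.5000
After 2 (thin lens f=49): x=11.5000 theta=13/49 (≈0.2653)
After 3 (propagate distance d=8): x=1335/98 (≈13.6224) theta=13/49 (≈0.2653)
After 4 (thin lens f=10): x=1335/98 (≈13.6224) theta=-215/196 (≈-1.0969)
After 5 (propagate distance d=19): x=-1415/196 (≈-7.2194) theta=-215/196 (≈-1.0969)
After 6 (curved mirror R=106): x=-1415/196 (≈-7.2194) theta=-2495/2597 (≈-0.9607)
After 7 (propagate distance d=34 (to screen)): x=-414315/10388 (≈-39.8840) theta=-2495/2597 (≈-0.9607)
Rounded to 4 decimal places: x = -39.8840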